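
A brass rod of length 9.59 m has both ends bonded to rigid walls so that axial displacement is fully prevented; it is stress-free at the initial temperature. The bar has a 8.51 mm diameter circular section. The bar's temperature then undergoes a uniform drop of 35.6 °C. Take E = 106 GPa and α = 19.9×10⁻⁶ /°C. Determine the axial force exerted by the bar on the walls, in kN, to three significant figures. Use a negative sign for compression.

Free thermal expansion αLΔT = 19.9e-6 · 9590 · -35.6 = -6.794 mm.
The walls impose strain ε = −(-6.794)/9590 = 7.0844e-04; σ = Eε = 106000 · 7.0844e-04 = 75.09 MPa.
Wall reaction R = σ·A = 75.09·56.88 = 4271 N = 4.271 kN.

4.27 kN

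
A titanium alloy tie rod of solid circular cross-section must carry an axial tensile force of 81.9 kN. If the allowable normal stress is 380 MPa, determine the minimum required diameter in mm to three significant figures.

Required area A ≥ P/σ_allow = 81900/380 = 215.5 mm².
For a solid circular section, d ≥ √(4A/π) = 16.57 mm.

16.6 mm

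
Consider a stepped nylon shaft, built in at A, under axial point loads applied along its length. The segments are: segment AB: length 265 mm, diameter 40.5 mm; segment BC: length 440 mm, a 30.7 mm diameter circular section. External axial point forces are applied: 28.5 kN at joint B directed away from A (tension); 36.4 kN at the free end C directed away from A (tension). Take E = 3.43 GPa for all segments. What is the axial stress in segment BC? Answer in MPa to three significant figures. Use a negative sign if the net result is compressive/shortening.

Internal axial forces (sectioning from the free end, tension +): N_BC = 36.4 kN, N_AB = 64.9 kN.
A_BC = 740.2 mm².
σ_BC = N_BC/A_BC = 36400/740.2 = 49.17 MPa.

49.2 MPa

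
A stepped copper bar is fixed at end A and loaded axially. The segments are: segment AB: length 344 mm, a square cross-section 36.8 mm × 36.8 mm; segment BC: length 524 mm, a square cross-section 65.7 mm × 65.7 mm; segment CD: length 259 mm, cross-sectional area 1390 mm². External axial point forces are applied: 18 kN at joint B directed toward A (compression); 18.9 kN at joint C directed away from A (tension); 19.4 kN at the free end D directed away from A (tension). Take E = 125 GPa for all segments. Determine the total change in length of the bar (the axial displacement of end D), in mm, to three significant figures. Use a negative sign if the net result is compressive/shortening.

Internal axial forces (sectioning from the free end, tension +): N_CD = 19.4 kN, N_BC = 38.3 kN, N_AB = 20.3 kN.
A_AB = 1354 mm².
A_BC = 4316 mm².
δ_AB = 20300·344/(1354·125000) = 0.04125 mm
δ_BC = 38300·524/(4316·125000) = 0.0372 mm
δ_CD = 19400·259/(1390·125000) = 0.02892 mm
δ = Σδ_i = 0.1074 mm.

0.107 mm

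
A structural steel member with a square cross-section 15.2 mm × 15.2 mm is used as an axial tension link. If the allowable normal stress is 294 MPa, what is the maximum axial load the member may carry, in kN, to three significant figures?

A = 231 mm².
P_max = σ_allow · A = 294 · 231 = 67930 N = 67.93 kN.

67.9 kN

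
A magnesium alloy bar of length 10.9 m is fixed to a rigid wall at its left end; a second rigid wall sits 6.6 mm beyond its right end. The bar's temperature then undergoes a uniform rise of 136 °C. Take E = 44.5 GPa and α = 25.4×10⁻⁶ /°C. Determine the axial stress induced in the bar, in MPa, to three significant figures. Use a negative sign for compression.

Free thermal expansion αLΔT = 25.4e-6 · 10900 · 136 = 37.65 mm.
The walls engage after the gap closes; constrained expansion = 37.65 − 6.6 = 31.05 mm.
The walls impose strain ε = −(31.05)/10900 = -2.8489e-03; σ = Eε = 44500 · -2.8489e-03 = -126.8 MPa.

-127 MPa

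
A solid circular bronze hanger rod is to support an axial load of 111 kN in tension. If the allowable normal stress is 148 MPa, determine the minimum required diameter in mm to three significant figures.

Required area A ≥ P/σ_allow = 111000/148 = 750 mm².
For a solid circular section, d ≥ √(4A/π) = 30.9 mm.

30.9 mm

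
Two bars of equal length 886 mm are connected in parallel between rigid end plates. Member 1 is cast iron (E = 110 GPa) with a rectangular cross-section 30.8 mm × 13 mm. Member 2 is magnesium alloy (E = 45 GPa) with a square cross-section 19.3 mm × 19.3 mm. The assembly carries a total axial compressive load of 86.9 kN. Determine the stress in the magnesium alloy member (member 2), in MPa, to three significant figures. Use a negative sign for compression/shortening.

-64.3 MPa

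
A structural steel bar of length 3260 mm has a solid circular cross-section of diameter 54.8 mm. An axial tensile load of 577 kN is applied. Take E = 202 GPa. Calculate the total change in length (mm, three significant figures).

3.95 mm

A = 2359 mm².
δ_mech = NL/(AE) = 577000·3260/(2359·202000) = 3.948 mm.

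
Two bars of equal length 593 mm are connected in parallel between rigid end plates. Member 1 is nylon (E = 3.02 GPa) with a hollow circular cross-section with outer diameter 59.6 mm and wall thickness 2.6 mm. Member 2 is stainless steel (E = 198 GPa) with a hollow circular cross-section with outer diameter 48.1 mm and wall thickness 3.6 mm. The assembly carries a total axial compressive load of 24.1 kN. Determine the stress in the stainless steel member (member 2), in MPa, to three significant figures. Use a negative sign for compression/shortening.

A_1 = 465.6 mm².
A_2 = 503.3 mm².
Equal strain + equilibrium ⇒ each member carries load in proportion to AE: A₁E₁ = 1406000 N, A₂E₂ = 99650000 N, ΣAE = 101100000 N.
σ₂ = P·E₂/ΣAE = -24100·198000/101100000 = -47.22 MPa.

-47.2 MPa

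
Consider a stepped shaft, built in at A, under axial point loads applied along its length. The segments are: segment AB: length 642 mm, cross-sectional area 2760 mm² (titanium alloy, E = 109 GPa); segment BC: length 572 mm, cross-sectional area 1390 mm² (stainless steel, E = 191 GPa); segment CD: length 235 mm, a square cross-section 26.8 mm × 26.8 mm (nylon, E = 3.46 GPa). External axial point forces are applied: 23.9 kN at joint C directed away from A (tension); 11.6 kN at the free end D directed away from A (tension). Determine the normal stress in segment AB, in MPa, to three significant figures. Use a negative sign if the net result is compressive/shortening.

12.9 MPa

Internal axial forces (sectioning from the free end, tension +): N_CD = 11.6 kN, N_BC = 35.5 kN, N_AB = 35.5 kN.
σ_AB = N_AB/A_AB = 35500/2760 = 12.86 MPa.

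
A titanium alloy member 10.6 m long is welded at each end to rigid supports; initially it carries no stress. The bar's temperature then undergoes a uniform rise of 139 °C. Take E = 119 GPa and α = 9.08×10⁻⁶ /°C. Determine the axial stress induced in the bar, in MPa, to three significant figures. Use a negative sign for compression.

Free thermal expansion αLΔT = 9.08e-6 · 10600 · 139 = 13.38 mm.
The walls impose strain ε = −(13.38)/10600 = -1.2621e-03; σ = Eε = 119000 · -1.2621e-03 = -150.2 MPa.

-150 MPa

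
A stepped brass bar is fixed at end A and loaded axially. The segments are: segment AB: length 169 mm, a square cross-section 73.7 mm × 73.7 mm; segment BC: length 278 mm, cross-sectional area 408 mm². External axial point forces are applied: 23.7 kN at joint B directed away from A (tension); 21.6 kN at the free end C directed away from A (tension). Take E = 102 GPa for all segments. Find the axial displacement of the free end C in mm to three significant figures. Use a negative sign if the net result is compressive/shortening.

0.158 mm

Internal axial forces (sectioning from the free end, tension +): N_BC = 21.6 kN, N_AB = 45.3 kN.
A_AB = 5432 mm².
δ_AB = 45300·169/(5432·102000) = 0.01382 mm
δ_BC = 21600·278/(408·102000) = 0.1443 mm
δ = Σδ_i = 0.1581 mm.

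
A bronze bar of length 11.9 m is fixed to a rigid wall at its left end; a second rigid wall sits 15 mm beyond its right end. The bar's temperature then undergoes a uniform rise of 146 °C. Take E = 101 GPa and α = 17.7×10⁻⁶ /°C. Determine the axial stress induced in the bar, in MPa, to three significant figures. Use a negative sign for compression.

Free thermal expansion αLΔT = 17.7e-6 · 11900 · 146 = 30.75 mm.
The walls engage after the gap closes; constrained expansion = 30.75 − 15 = 15.75 mm.
The walls impose strain ε = −(15.75)/11900 = -1.3237e-03; σ = Eε = 101000 · -1.3237e-03 = -133.7 MPa.

-134 MPa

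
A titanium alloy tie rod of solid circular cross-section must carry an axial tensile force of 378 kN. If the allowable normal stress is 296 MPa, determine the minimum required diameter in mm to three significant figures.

40.3 mm

Required area A ≥ P/σ_allow = 378000/296 = 1277 mm².
For a solid circular section, d ≥ √(4A/π) = 40.32 mm.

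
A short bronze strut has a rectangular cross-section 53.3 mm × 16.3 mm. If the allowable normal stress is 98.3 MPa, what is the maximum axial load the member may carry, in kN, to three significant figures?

85.4 kN

A = 868.8 mm².
P_max = σ_allow · A = 98.3 · 868.8 = 85400 N = 85.4 kN.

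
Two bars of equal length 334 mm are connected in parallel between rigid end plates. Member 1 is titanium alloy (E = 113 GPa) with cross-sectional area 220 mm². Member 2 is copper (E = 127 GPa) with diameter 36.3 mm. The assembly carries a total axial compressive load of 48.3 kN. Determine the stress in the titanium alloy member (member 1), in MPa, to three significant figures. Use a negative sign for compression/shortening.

A_2 = 1035 mm².
Equal strain + equilibrium ⇒ each member carries load in proportion to AE: A₁E₁ = 24860000 N, A₂E₂ = 131400000 N, ΣAE = 156300000 N.
σ₁ = P·E₁/ΣAE = -48300·113000/156300000 = -34.92 MPa.

-34.9 MPa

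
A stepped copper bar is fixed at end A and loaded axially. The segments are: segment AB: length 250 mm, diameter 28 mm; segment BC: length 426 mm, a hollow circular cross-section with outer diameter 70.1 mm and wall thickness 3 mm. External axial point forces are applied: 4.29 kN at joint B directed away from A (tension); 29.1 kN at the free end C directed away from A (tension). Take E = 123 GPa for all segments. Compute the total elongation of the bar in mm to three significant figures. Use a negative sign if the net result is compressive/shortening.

Internal axial forces (sectioning from the free end, tension +): N_BC = 29.1 kN, N_AB = 33.39 kN.
A_AB = 615.8 mm².
A_BC = 632.4 mm².
δ_AB = 33390·250/(615.8·123000) = 0.1102 mm
δ_BC = 29100·426/(632.4·123000) = 0.1594 mm
δ = Σδ_i = 0.2696 mm.

0.270 mm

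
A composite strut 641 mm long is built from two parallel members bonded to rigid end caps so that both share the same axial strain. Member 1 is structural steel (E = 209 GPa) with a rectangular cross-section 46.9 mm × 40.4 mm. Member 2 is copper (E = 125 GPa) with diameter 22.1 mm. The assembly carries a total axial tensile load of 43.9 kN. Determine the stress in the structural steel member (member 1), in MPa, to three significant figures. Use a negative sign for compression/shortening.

A_1 = 1895 mm².
A_2 = 383.6 mm².
Equal strain + equilibrium ⇒ each member carries load in proportion to AE: A₁E₁ = 396000000 N, A₂E₂ = 47950000 N, ΣAE = 444000000 N.
σ₁ = P·E₁/ΣAE = 43900·209000/444000000 = 20.67 MPa.

20.7 MPa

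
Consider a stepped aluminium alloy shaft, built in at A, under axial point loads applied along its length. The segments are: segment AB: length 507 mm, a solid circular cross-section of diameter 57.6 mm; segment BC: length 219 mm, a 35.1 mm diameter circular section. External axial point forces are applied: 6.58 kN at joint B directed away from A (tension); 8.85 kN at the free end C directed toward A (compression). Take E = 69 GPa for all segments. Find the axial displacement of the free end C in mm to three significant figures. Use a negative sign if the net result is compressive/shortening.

-0.0354 mm

Internal axial forces (sectioning from the free end, tension +): N_BC = -8.85 kN, N_AB = -2.27 kN.
A_AB = 2606 mm².
A_BC = 967.6 mm².
δ_AB = -2270·507/(2606·69000) = -0.006401 mm
δ_BC = -8850·219/(967.6·69000) = -0.02903 mm
δ = Σδ_i = -0.03543 mm.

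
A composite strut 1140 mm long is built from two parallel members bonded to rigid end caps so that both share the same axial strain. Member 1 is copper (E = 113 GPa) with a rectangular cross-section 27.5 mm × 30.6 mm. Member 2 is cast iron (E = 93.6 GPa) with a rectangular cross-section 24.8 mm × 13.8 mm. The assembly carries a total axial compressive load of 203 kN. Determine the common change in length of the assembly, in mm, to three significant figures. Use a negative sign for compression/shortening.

A_1 = 841.5 mm².
A_2 = 342.2 mm².
Equal strain + equilibrium ⇒ each member carries load in proportion to AE: A₁E₁ = 95090000 N, A₂E₂ = 32030000 N, ΣAE = 127100000 N.
δ = PL/ΣAE = -203000·1140/127100000 = -1.82 mm.

-1.82 mm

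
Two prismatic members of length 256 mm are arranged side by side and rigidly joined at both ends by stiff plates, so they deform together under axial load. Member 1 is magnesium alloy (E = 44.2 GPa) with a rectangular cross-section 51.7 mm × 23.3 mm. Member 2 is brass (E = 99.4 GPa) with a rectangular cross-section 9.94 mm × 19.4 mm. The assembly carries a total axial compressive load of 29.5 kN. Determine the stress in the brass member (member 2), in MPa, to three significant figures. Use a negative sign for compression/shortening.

-40.5 MPa

A_1 = 1205 mm².
A_2 = 192.8 mm².
Equal strain + equilibrium ⇒ each member carries load in proportion to AE: A₁E₁ = 53240000 N, A₂E₂ = 19170000 N, ΣAE = 72410000 N.
σ₂ = P·E₂/ΣAE = -29500·99400/72410000 = -40.49 MPa.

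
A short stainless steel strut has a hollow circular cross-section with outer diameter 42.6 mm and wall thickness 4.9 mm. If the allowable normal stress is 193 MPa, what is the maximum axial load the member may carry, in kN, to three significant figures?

A = 580.3 mm².
P_max = σ_allow · A = 193 · 580.3 = 112000 N = 112 kN.

112 kN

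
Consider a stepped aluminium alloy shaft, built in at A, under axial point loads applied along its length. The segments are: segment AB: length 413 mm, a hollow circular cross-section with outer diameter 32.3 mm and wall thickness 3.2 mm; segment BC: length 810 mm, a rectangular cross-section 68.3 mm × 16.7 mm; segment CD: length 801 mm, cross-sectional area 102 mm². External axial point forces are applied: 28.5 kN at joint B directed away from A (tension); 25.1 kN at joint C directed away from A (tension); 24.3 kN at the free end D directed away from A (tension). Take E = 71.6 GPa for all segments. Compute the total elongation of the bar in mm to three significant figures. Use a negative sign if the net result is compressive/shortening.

4.69 mm

Internal axial forces (sectioning from the free end, tension +): N_CD = 24.3 kN, N_BC = 49.4 kN, N_AB = 77.9 kN.
A_AB = 292.5 mm².
A_BC = 1141 mm².
δ_AB = 77900·413/(292.5·71600) = 1.536 mm
δ_BC = 49400·810/(1141·71600) = 0.49 mm
δ_CD = 24300·801/(102·71600) = 2.665 mm
δ = Σδ_i = 4.691 mm.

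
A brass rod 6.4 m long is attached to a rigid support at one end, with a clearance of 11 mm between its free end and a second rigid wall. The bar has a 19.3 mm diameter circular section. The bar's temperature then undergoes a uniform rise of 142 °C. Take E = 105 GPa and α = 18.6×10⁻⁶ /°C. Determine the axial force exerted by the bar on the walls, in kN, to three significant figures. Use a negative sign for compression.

Free thermal expansion αLΔT = 18.6e-6 · 6400 · 142 = 16.9 mm.
The walls engage after the gap closes; constrained expansion = 16.9 − 11 = 5.904 mm.
The walls impose strain ε = −(5.904)/6400 = -9.2245e-04; σ = Eε = 105000 · -9.2245e-04 = -96.86 MPa.
Wall reaction R = σ·A = -96.86·292.6 = -28340 N = -28.34 kN.

-28.3 kN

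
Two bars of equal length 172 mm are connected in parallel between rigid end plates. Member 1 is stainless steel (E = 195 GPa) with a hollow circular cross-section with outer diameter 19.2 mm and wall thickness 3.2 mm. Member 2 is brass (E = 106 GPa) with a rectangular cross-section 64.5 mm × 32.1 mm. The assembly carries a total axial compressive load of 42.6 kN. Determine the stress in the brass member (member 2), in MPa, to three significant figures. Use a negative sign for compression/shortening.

-18.0 MPa

A_1 = 160.8 mm².
A_2 = 2070 mm².
Equal strain + equilibrium ⇒ each member carries load in proportion to AE: A₁E₁ = 31370000 N, A₂E₂ = 219500000 N, ΣAE = 250800000 N.
σ₂ = P·E₂/ΣAE = -42600·106000/250800000 = -18 MPa.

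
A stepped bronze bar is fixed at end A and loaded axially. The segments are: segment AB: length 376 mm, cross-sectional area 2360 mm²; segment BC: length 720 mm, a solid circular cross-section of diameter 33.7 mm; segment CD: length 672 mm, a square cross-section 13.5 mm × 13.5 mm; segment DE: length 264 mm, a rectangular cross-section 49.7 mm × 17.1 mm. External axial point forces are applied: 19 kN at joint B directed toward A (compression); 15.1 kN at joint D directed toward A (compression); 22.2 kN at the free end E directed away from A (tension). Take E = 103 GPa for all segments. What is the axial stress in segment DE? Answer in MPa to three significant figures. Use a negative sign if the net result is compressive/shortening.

Internal axial forces (sectioning from the free end, tension +): N_DE = 22.2 kN, N_CD = 7.1 kN, N_BC = 7.1 kN, N_AB = -11.9 kN.
A_DE = 849.9 mm².
σ_DE = N_DE/A_DE = 22200/849.9 = 26.12 MPa.

26.1 MPa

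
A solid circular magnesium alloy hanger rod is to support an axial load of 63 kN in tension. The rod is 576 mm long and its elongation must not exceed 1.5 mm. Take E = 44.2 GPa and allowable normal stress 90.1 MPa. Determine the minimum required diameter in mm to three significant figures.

Required area A ≥ P/σ_allow = 63000/90.1 = 699.2 mm².
For a solid circular section, d ≥ √(4A/π) = 29.84 mm.
Elongation limit: A ≥ PL/(Eδ_allow) = 63000·576/(44200·1.5) = 547.3 mm² ⇒ d ≥ 26.4 mm.
The stress limit governs.

29.8 mm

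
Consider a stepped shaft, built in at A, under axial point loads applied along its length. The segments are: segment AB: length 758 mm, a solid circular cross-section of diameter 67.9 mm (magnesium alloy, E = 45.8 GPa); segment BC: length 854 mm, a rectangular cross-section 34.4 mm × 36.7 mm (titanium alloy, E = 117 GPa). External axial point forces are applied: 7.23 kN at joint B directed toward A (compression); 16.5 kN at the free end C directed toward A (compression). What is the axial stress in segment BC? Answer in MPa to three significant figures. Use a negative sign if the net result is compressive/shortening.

-13.1 MPa

Internal axial forces (sectioning from the free end, tension +): N_BC = -16.5 kN, N_AB = -23.73 kN.
A_BC = 1262 mm².
σ_BC = N_BC/A_BC = -16500/1262 = -13.07 MPa.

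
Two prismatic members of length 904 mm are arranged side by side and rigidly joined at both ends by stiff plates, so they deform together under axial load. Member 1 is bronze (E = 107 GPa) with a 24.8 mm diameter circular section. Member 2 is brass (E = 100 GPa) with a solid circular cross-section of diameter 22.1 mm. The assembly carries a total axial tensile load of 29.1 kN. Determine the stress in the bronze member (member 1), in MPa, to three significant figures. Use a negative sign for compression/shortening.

A_1 = 483.1 mm².
A_2 = 383.6 mm².
Equal strain + equilibrium ⇒ each member carries load in proportion to AE: A₁E₁ = 51690000 N, A₂E₂ = 38360000 N, ΣAE = 90050000 N.
σ₁ = P·E₁/ΣAE = 29100·107000/90050000 = 34.58 MPa.

34.6 MPa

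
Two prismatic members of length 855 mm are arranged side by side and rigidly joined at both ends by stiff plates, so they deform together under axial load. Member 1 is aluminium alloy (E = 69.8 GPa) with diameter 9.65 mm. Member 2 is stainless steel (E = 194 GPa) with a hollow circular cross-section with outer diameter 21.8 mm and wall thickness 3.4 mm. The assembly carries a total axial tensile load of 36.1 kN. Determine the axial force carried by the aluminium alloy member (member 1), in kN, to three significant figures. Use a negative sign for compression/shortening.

4.26 kN

A_1 = 73.14 mm².
A_2 = 196.5 mm².
Equal strain + equilibrium ⇒ each member carries load in proportion to AE: A₁E₁ = 5105000 N, A₂E₂ = 38130000 N, ΣAE = 43230000 N.
F₁ = P·A₁E₁/ΣAE = 36100·5105000/43230000 = 4263 N.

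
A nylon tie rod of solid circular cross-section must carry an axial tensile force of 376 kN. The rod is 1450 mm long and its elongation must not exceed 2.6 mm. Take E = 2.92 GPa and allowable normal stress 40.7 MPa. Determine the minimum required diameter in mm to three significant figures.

302 mm

Required area A ≥ P/σ_allow = 376000/40.7 = 9238 mm².
For a solid circular section, d ≥ √(4A/π) = 108.5 mm.
Elongation limit: A ≥ PL/(Eδ_allow) = 376000·1450/(2920·2.6) = 71810 mm² ⇒ d ≥ 302.4 mm.
The elongation limit governs.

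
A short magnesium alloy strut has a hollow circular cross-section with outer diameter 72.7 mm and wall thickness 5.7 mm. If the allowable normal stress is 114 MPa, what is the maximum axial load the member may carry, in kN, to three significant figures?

137 kN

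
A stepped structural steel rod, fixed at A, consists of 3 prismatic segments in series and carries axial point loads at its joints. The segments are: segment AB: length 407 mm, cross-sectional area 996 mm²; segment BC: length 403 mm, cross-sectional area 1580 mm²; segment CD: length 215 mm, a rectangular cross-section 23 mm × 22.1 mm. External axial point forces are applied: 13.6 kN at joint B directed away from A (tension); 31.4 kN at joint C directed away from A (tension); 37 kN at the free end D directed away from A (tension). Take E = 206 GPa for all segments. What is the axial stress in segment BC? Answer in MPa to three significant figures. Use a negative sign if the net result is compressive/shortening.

43.3 MPa

Internal axial forces (sectioning from the free end, tension +): N_CD = 37 kN, N_BC = 68.4 kN, N_AB = 82 kN.
σ_BC = N_BC/A_BC = 68400/1580 = 43.29 MPa.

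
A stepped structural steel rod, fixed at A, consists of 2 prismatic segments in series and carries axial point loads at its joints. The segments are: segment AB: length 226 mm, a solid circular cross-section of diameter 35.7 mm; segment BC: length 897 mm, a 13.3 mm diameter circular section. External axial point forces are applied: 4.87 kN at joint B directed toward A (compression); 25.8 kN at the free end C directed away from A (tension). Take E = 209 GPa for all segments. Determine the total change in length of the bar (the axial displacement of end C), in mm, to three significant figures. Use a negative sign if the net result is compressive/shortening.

0.820 mm

Internal axial forces (sectioning from the free end, tension +): N_BC = 25.8 kN, N_AB = 20.93 kN.
A_AB = 1001 mm².
A_BC = 138.9 mm².
δ_AB = 20930·226/(1001·209000) = 0.02261 mm
δ_BC = 25800·897/(138.9·209000) = 0.797 mm
δ = Σδ_i = 0.8196 mm.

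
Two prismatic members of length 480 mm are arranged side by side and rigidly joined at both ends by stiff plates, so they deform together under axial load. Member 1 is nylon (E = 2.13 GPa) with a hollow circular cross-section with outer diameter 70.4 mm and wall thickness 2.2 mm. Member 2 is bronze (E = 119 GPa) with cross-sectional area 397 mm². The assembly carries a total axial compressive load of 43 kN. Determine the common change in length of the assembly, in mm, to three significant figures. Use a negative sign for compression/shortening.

-0.428 mm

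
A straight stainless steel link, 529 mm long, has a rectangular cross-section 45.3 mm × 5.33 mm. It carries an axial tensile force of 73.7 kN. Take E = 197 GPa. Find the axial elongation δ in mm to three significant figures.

0.820 mm

A = 241.4 mm².
δ_mech = NL/(AE) = 73700·529/(241.4·197000) = 0.8197 mm.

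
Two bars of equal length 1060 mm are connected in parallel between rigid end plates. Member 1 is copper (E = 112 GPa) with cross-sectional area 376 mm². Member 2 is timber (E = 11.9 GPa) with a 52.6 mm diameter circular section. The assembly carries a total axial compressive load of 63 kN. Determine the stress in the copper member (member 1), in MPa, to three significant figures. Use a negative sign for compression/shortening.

-104 MPa

A_2 = 2173 mm².
Equal strain + equilibrium ⇒ each member carries load in proportion to AE: A₁E₁ = 42110000 N, A₂E₂ = 25860000 N, ΣAE = 67970000 N.
σ₁ = P·E₁/ΣAE = -63000·112000/67970000 = -103.8 MPa.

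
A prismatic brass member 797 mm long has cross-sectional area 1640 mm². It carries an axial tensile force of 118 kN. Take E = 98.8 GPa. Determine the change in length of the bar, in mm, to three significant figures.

δ_mech = NL/(AE) = 118000·797/(1640·98800) = 0.5804 mm.

0.580 mm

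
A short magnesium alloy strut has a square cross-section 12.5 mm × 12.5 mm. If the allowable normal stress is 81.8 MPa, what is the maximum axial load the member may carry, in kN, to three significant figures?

A = 156.2 mm².
P_max = σ_allow · A = 81.8 · 156.2 = 12780 N = 12.78 kN.

12.8 kN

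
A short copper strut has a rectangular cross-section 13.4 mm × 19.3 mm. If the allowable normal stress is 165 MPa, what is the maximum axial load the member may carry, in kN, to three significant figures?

A = 258.6 mm².
P_max = σ_allow · A = 165 · 258.6 = 42670 N = 42.67 kN.

42.7 kN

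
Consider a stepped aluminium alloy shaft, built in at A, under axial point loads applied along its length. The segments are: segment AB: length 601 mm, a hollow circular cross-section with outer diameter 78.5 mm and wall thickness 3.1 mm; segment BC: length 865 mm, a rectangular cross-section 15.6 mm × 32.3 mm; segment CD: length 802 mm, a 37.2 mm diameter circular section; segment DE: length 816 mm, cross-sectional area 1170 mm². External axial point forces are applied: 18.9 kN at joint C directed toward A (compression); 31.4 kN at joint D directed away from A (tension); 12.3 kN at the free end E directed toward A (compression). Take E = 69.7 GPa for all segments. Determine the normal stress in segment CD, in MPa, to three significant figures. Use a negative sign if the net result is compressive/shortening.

Internal axial forces (sectioning from the free end, tension +): N_DE = -12.3 kN, N_CD = 19.1 kN, N_BC = 0.2 kN, N_AB = 0.2 kN.
A_CD = 1087 mm².
σ_CD = N_CD/A_CD = 19100/1087 = 17.57 MPa.

17.6 MPa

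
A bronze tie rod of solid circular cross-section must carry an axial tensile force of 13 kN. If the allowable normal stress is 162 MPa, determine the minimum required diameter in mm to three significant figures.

10.1 mm

Required area A ≥ P/σ_allow = 13000/162 = 80.25 mm².
For a solid circular section, d ≥ √(4A/π) = 10.11 mm.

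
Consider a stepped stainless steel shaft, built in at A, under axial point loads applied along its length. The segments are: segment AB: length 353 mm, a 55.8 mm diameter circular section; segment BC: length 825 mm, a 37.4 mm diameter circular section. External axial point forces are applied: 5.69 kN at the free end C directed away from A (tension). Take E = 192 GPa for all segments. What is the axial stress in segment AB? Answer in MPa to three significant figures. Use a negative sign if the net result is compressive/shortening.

Internal axial forces (sectioning from the free end, tension +): N_BC = 5.69 kN, N_AB = 5.69 kN.
A_AB = 2445 mm².
σ_AB = N_AB/A_AB = 5690/2445 = 2.327 MPa.

2.33 MPa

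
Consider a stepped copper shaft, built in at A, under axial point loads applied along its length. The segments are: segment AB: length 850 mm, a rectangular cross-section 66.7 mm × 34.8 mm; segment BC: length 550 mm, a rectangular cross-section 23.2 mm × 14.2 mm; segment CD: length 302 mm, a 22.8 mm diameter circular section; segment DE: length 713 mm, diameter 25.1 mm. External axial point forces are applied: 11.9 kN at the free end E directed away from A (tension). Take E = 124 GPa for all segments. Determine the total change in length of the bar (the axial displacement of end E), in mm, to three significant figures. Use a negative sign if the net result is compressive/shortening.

0.405 mm

Internal axial forces (sectioning from the free end, tension +): N_DE = 11.9 kN, N_CD = 11.9 kN, N_BC = 11.9 kN, N_AB = 11.9 kN.
A_AB = 2321 mm².
A_BC = 329.4 mm².
A_CD = 408.3 mm².
A_DE = 494.8 mm².
δ_AB = 11900·850/(2321·124000) = 0.03514 mm
δ_BC = 11900·550/(329.4·124000) = 0.1602 mm
δ_CD = 11900·302/(408.3·124000) = 0.07099 mm
δ_DE = 11900·713/(494.8·124000) = 0.1383 mm
δ = Σδ_i = 0.4046 mm.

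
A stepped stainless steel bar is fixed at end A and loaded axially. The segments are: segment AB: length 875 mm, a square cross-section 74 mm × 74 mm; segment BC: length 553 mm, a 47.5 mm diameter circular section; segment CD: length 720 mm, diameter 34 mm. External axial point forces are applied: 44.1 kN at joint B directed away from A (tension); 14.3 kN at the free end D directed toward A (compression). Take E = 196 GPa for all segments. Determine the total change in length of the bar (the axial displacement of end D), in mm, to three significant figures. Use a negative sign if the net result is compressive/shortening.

-0.0563 mm

Internal axial forces (sectioning from the free end, tension +): N_CD = -14.3 kN, N_BC = -14.3 kN, N_AB = 29.8 kN.
A_AB = 5476 mm².
A_BC = 1772 mm².
A_CD = 907.9 mm².
δ_AB = 29800·875/(5476·196000) = 0.02429 mm
δ_BC = -14300·553/(1772·196000) = -0.02277 mm
δ_CD = -14300·720/(907.9·196000) = -0.05786 mm
δ = Σδ_i = -0.05633 mm.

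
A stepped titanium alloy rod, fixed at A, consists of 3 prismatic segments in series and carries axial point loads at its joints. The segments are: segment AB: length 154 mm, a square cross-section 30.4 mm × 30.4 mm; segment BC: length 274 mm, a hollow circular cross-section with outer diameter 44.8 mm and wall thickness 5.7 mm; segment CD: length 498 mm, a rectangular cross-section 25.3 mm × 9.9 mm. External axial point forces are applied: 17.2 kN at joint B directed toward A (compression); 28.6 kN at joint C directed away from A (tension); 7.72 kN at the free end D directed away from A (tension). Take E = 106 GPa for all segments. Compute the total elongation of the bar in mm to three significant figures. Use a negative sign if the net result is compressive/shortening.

Internal axial forces (sectioning from the free end, tension +): N_CD = 7.72 kN, N_BC = 36.32 kN, N_AB = 19.12 kN.
A_AB = 924.2 mm².
A_BC = 700.2 mm².
A_CD = 250.5 mm².
δ_AB = 19120·154/(924.2·106000) = 0.03006 mm
δ_BC = 36320·274/(700.2·106000) = 0.1341 mm
δ_CD = 7720·498/(250.5·106000) = 0.1448 mm
δ = Σδ_i = 0.309 mm.

0.309 mm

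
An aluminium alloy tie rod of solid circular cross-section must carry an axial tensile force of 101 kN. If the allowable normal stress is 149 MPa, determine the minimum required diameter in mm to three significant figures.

Required area A ≥ P/σ_allow = 101000/149 = 677.9 mm².
For a solid circular section, d ≥ √(4A/π) = 29.38 mm.

29.4 mm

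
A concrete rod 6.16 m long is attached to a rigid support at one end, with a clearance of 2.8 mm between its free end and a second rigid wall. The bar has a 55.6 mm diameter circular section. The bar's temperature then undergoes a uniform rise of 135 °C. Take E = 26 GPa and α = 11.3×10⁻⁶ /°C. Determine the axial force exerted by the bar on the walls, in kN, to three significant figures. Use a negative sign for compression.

-67.6 kN

Free thermal expansion αLΔT = 11.3e-6 · 6160 · 135 = 9.397 mm.
The walls engage after the gap closes; constrained expansion = 9.397 − 2.8 = 6.597 mm.
The walls impose strain ε = −(6.597)/6160 = -1.0710e-03; σ = Eε = 26000 · -1.0710e-03 = -27.84 MPa.
Wall reaction R = σ·A = -27.84·2428 = -67610 N = -67.61 kN.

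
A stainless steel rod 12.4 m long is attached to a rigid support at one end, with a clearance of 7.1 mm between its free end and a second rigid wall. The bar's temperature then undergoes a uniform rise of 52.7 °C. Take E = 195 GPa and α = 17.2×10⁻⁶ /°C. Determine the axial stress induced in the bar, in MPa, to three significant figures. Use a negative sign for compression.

-65.1 MPa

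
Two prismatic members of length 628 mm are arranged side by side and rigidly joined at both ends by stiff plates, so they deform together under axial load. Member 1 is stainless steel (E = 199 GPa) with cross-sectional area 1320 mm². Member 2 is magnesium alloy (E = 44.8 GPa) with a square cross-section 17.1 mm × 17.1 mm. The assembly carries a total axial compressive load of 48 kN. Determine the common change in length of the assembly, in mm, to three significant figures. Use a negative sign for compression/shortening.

-0.109 mm

A_2 = 292.4 mm².
Equal strain + equilibrium ⇒ each member carries load in proportion to AE: A₁E₁ = 262700000 N, A₂E₂ = 13100000 N, ΣAE = 275800000 N.
δ = PL/ΣAE = -48000·628/275800000 = -0.1093 mm.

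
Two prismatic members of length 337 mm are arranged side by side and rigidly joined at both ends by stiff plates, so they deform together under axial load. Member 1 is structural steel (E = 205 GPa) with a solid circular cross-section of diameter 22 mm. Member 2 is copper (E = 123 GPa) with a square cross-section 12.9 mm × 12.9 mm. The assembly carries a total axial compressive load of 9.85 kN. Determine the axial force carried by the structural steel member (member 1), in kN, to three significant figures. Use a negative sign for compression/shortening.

-7.80 kN

A_1 = 380.1 mm².
A_2 = 166.4 mm².
Equal strain + equilibrium ⇒ each member carries load in proportion to AE: A₁E₁ = 77930000 N, A₂E₂ = 20470000 N, ΣAE = 98400000 N.
F₁ = P·A₁E₁/ΣAE = -9850·77930000/98400000 = -7801 N.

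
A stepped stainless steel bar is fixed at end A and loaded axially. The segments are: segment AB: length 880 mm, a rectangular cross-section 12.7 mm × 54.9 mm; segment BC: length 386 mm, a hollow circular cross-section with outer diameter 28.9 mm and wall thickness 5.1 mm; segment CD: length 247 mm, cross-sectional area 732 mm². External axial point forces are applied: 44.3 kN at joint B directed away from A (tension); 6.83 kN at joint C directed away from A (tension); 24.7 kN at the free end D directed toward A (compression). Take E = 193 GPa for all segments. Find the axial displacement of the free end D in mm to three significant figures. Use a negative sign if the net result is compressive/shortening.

Internal axial forces (sectioning from the free end, tension +): N_CD = -24.7 kN, N_BC = -17.87 kN, N_AB = 26.43 kN.
A_AB = 697.2 mm².
A_BC = 381.3 mm².
δ_AB = 26430·880/(697.2·193000) = 0.1728 mm
δ_BC = -17870·386/(381.3·193000) = -0.09373 mm
δ_CD = -24700·247/(732·193000) = -0.04318 mm
δ = Σδ_i = 0.03593 mm.

0.0359 mm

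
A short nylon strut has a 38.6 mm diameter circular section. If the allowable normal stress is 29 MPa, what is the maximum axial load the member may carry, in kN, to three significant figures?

33.9 kN

A = 1170 mm².
P_max = σ_allow · A = 29 · 1170 = 33940 N = 33.94 kN.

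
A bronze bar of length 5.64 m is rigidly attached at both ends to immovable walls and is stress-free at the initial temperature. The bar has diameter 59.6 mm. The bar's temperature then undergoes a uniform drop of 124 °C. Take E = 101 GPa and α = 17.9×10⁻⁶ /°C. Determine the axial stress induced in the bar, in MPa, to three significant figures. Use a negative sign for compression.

Free thermal expansion αLΔT = 17.9e-6 · 5640 · -124 = -12.52 mm.
The walls impose strain ε = −(-12.52)/5640 = 2.2196e-03; σ = Eε = 101000 · 2.2196e-03 = 224.2 MPa.

224 MPa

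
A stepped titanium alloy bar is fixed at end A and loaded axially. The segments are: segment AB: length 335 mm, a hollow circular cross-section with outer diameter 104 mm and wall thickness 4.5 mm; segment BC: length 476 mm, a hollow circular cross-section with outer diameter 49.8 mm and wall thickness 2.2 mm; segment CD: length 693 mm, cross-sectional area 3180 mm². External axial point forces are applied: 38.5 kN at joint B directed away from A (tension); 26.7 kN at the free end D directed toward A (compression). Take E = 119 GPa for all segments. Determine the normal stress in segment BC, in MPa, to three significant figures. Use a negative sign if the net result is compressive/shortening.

-81.2 MPa

Internal axial forces (sectioning from the free end, tension +): N_CD = -26.7 kN, N_BC = -26.7 kN, N_AB = 11.8 kN.
A_BC = 329 mm².
σ_BC = N_BC/A_BC = -26700/329 = -81.16 MPa.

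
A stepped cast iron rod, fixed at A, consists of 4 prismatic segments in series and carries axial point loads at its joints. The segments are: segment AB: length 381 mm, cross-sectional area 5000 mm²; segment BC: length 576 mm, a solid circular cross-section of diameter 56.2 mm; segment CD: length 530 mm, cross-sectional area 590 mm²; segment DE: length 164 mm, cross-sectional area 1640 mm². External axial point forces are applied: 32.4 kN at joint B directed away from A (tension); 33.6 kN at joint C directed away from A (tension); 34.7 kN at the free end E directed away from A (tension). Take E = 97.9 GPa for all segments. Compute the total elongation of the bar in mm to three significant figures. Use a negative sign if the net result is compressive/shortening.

Internal axial forces (sectioning from the free end, tension +): N_DE = 34.7 kN, N_CD = 34.7 kN, N_BC = 68.3 kN, N_AB = 100.7 kN.
A_BC = 2481 mm².
δ_AB = 100700·381/(5000·97900) = 0.07838 mm
δ_BC = 68300·576/(2481·97900) = 0.162 mm
δ_CD = 34700·530/(590·97900) = 0.3184 mm
δ_DE = 34700·164/(1640·97900) = 0.03544 mm
δ = Σδ_i = 0.5942 mm.

0.594 mm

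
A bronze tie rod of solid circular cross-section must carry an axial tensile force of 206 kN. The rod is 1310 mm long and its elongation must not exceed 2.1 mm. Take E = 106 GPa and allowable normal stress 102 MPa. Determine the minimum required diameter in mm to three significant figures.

Required area A ≥ P/σ_allow = 206000/102 = 2020 mm².
For a solid circular section, d ≥ √(4A/π) = 50.71 mm.
Elongation limit: A ≥ PL/(Eδ_allow) = 206000·1310/(106000·2.1) = 1212 mm² ⇒ d ≥ 39.29 mm.
The stress limit governs.

50.7 mm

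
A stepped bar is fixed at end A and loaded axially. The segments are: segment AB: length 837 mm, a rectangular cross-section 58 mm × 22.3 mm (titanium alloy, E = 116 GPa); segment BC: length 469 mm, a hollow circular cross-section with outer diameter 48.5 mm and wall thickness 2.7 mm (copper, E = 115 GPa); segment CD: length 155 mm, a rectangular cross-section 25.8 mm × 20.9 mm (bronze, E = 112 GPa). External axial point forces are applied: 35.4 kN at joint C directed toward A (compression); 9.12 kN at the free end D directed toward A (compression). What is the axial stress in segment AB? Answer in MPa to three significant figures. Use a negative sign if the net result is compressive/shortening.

-34.4 MPa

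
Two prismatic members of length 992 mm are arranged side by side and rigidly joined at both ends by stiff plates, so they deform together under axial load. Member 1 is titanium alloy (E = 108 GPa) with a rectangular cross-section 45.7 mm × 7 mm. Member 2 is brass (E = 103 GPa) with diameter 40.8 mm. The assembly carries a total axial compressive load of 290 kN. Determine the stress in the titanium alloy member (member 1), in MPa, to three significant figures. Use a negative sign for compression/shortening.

-185 MPa

A_1 = 319.9 mm².
A_2 = 1307 mm².
Equal strain + equilibrium ⇒ each member carries load in proportion to AE: A₁E₁ = 34550000 N, A₂E₂ = 134700000 N, ΣAE = 169200000 N.
σ₁ = P·E₁/ΣAE = -290000·108000/169200000 = -185.1 MPa.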